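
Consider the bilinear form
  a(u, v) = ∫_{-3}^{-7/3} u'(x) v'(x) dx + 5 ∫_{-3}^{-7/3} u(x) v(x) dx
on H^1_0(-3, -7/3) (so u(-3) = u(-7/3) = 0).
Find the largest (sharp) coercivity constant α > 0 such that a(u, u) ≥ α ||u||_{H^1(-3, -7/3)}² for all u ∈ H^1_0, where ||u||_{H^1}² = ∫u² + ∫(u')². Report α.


α = 1

Coercivity of a(·,·) on H^1_0(-3, -7/3) means a(u, u) ≥ α ||u||_{H^1}² for every u ∈ H^1_0.
The interval has length L = 2/3, and Poincaré/coercivity depend only on L. Here a(u, u) = ∫(u')² + (5)·∫u².
Here c = 5 ≥ 1, so a(u,u) = ∫(u')² + c∫u² ≥ ∫(u')² + ∫u² = ||u||_{H^1}², i.e. α = 1 works. No larger α is possible: a(u,u) ≥ α||u||_{H^1}² means (1−α)∫(u')² ≥ (α−c)∫u², and for the modes u_n = sin(nπ(x−x₀)/L) (x₀ the left endpoint) one has ∫u_n²/∫(u_n')² = (L/(nπ))² → 0, so a(u_n,u_n)/||u_n||_{H^1}² → 1. Hence the optimal constant is α = 1.
Therefore α = 1.


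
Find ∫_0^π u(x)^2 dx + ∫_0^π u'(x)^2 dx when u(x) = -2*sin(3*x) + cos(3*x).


||u||_{H^1(0,π)}^2 = 25*π

u'(x) = -3*sin(3*x) - 6*cos(3*x).
Expand u² and (u')² and integrate term by term on (0, π), using: for integers n ≥ 1, ∫_0^π sin²(nx) dx = ∫_0^π cos²(nx) dx = π/2; for n ≠ n', ∫_0^π sin(nx)sin(n'x) dx = ∫_0^π cos(nx)cos(n'x) dx = 0; and by product-to-sum, ∫_0^π sin(nx)cos(n'x) dx = ½∫_0^π [sin((n+n')x) + sin((n−n')x)] dx, which is 0 when n+n' is even and 2n/(n²−n'²) when n+n' is odd (it need not vanish on (0, π)).
  u² squared terms: (-2)²·∫sin(3x)² dx = 4·π/2 = 2*π;  (1)²·∫cos(3x)² dx = 1·π/2 = π/2.
  u² cross terms: 2·(-2)·(1)·∫sin(3x)·cos(3x) dx = -4·(0) = 0.
  So ∫_0^π u² dx = 2*π + π/2 + 0 = 5*π/2.
  (u')² squared terms: (-6)²·∫cos(3x)² dx = 36·π/2 = 18*π;  (-3)²·∫sin(3x)² dx = 9·π/2 = 9*π/2.
  (u')² cross terms: 2·(-6)·(-3)·∫cos(3x)·sin(3x) dx = 36·(0) = 0.
  So ∫_0^π (u')² dx = 18*π + 9*π/2 + 0 = 45*π/2.
||u||_{H^1}^2 = (5*π/2) + (45*π/2) = 25*π.


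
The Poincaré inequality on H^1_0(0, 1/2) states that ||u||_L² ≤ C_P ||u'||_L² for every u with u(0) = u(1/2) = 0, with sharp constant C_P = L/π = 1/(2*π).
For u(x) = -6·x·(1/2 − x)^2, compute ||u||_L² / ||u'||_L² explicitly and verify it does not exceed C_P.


||u||_L² / ||u'||_L² = sqrt(14)/28 < C_P = 1/(2*π).

u(x) = -6·x·(1/2 − x)^2, so u'(x) = 3*(1 - 6*x)*(x - 1/2).
u(x) = -6·x·(1/2 − x)^2 vanishes at x = 0 and x = 1/2, so u ∈ H^1_0(0, 1/2). Differentiate via the product rule and integrate the resulting polynomials term by term.
  ∫_0^1/2 u² dx = ∫_0^1/2 (36*x^6 - 72*x^5 + 54*x^4 - 18*x^3 + 9*x^2/4) dx. Term by term:
    ∫_0^1/2 36*x^6 dx = 9/224;  ∫_0^1/2 -72*x^5 dx = -3/16;  ∫_0^1/2 54*x^4 dx = 27/80;
    ∫_0^1/2 -18*x^3 dx = -9/32;  ∫_0^1/2 9*x^2/4 dx = 3/32.
  Sum: 9/224 − 3/16 + 27/80 − 9/32 + 3/32 = 3/1120.
  ∫_0^1/2 (u')² dx = ∫_0^1/2 (324*x^4 - 432*x^3 + 198*x^2 - 36*x + 9/4) dx. Term by term:
    ∫_0^1/2 324*x^4 dx = 81/40;  ∫_0^1/2 -432*x^3 dx = -27/4;  ∫_0^1/2 198*x^2 dx = 33/4;
    ∫_0^1/2 -36*x dx = -9/2;  ∫_0^1/2 9/4 dx = 9/8.
  Sum: 81/40 − 27/4 + 33/4 − 9/2 + 9/8 = 3/20.
∫_0^1/2 u² dx = 3/1120, so ||u||_L² = sqrt(210)/280.
∫_0^1/2 (u')² dx = 3/20, so ||u'||_L² = sqrt(15)/10.
Ratio ||u||_L² / ||u'||_L² = sqrt(14)/28.
Sharp Poincaré constant on H^1_0(0, 1/2) is C_P = L/π = 1/(2*π), achieved by sin(2*π·x).
A polynomial bump cannot attain the sharp Poincaré constant (only the first sine eigenfunction does), so the ratio is strictly less than C_P, consistent with ||u||_L² ≤ C_P ||u'||_L².


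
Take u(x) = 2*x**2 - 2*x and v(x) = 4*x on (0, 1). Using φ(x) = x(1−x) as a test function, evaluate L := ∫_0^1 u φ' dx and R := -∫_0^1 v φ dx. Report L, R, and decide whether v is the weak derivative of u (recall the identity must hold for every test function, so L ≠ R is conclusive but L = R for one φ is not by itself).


LHS = 0, RHS = -1/3. No, v is not the weak derivative of u.

u(x) = 2*x**2 - 2*x, classical derivative u'(x) = 4*x - 2.
φ(x) = x(1−x), so φ'(x) = 1 - 2*x.
Note φ(0) = φ(1) = 0, so the boundary term u·φ vanishes.
LHS = ∫_0^1 u(x) φ'(x) dx = ∫_0^1 (-4*x^3 + 6*x^2 - 2*x) dx. Term by term:
  ∫_0^1 -4*x^3 dx = -1;  ∫_0^1 6*x^2 dx = 2;  ∫_0^1 -2*x dx = -1.
Sum: -1 + 2 − 1 = 0.
So LHS = 0.
∫_0^1 v(x) φ(x) dx = ∫_0^1 (-4*x^3 + 4*x^2) dx. Term by term:
  ∫_0^1 -4*x^3 dx = -1;  ∫_0^1 4*x^2 dx = 4/3.
Sum: -1 + 4/3 = 1/3.
So RHS = -∫_0^1 v(x) φ(x) dx = -1/3.
LHS − RHS = 1/3 ≠ 0, so the identity fails.
(For a valid weak derivative the identity must hold for EVERY test function, in particular this one. The failure shows v is NOT the weak derivative of u.)
Correct weak derivative would be u'(x) = 4*x - 2.


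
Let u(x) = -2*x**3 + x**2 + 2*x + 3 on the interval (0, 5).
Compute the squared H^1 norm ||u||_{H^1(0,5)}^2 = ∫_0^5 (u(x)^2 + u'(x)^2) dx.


||u||_{H^1}^2 = 992240/21

The H^1 norm (squared) on an interval (0, L) is
  ||u||_{H^1}^2 = ∫_0^L u(x)^2 dx + ∫_0^L u'(x)^2 dx.
Compute u'(x) = -6*x**2 + 2*x + 2.
Then u(x)^2 = 4*x**6 - 4*x**5 - 7*x**4 - 8*x**3 + 10*x**2 + 12*x + 9 and u'(x)^2 = 36*x**4 - 24*x**3 - 20*x**2 + 8*x + 4.
Integrate each monomial from 0 to 5 using ∫_0^5 c·x^n dx = c·5^(n+1)/(n+1):
  ∫_0^5 u(x)^2 dx = ∫_0^5 (4*x^6 - 4*x^5 - 7*x^4 - 8*x^3 + 10*x^2 + 12*x + 9) dx. Term by term:
    ∫_0^5 4*x^6 dx = 312500/7;  ∫_0^5 -4*x^5 dx = -31250/3;  ∫_0^5 -7*x^4 dx = -4375;
    ∫_0^5 -8*x^3 dx = -1250;  ∫_0^5 10*x^2 dx = 1250/3;  ∫_0^5 12*x dx = 150;
    ∫_0^5 9 dx = 45.
  Sum: 312500/7 − 31250/3 − 4375 − 1250 + 1250/3 + 150 + 45 = 204490/7.
  ∫_0^5 u'(x)^2 dx = ∫_0^5 (36*x^4 - 24*x^3 - 20*x^2 + 8*x + 4) dx. Term by term:
    ∫_0^5 36*x^4 dx = 22500;  ∫_0^5 -24*x^3 dx = -3750;  ∫_0^5 -20*x^2 dx = -2500/3;
    ∫_0^5 8*x dx = 100;  ∫_0^5 4 dx = 20.
  Sum: 22500 − 3750 − 2500/3 + 100 + 20 = 54110/3.
Adding: ||u||_{H^1}^2 = 204490/7 + 54110/3 = 992240/21.


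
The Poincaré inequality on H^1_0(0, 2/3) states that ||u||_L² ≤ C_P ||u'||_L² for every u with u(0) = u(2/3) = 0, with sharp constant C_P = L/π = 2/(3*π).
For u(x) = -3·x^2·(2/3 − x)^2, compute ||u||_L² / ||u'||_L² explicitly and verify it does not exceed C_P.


||u||_L² / ||u'||_L² = sqrt(3)/9 < C_P = 2/(3*π).

u(x) = -3·x^2·(2/3 − x)^2, so u'(x) = 4*x*(-9*x^2 + 9*x - 2)/3.
u(x) = -3·x^2·(2/3 − x)^2 vanishes at x = 0 and x = 2/3, so u ∈ H^1_0(0, 2/3). Differentiate via the product rule and integrate the resulting polynomials term by term.
  ∫_0^2/3 u² dx = ∫_0^2/3 (9*x^8 - 24*x^7 + 24*x^6 - 32*x^5/3 + 16*x^4/9) dx. Term by term:
    ∫_0^2/3 9*x^8 dx = 512/19683;  ∫_0^2/3 -24*x^7 dx = -256/2187;  ∫_0^2/3 24*x^6 dx = 1024/5103;
    ∫_0^2/3 -32*x^5/3 dx = -1024/6561;  ∫_0^2/3 16*x^4/9 dx = 512/10935.
  Sum: 512/19683 − 256/2187 + 1024/5103 − 1024/6561 + 512/10935 = 256/688905.
  ∫_0^2/3 (u')² dx = ∫_0^2/3 (144*x^6 - 288*x^5 + 208*x^4 - 64*x^3 + 64*x^2/9) dx. Term by term:
    ∫_0^2/3 144*x^6 dx = 2048/1701;  ∫_0^2/3 -288*x^5 dx = -1024/243;  ∫_0^2/3 208*x^4 dx = 6656/1215;
    ∫_0^2/3 -64*x^3 dx = -256/81;  ∫_0^2/3 64*x^2/9 dx = 512/729.
  Sum: 2048/1701 − 1024/243 + 6656/1215 − 256/81 + 512/729 = 256/25515.
∫_0^2/3 u² dx = 256/688905, so ||u||_L² = 16*sqrt(105)/8505.
∫_0^2/3 (u')² dx = 256/25515, so ||u'||_L² = 16*sqrt(35)/945.
Ratio ||u||_L² / ||u'||_L² = sqrt(3)/9.
Sharp Poincaré constant on H^1_0(0, 2/3) is C_P = L/π = 2/(3*π), achieved by sin(3*π/2·x).
A polynomial bump cannot attain the sharp Poincaré constant (only the first sine eigenfunction does), so the ratio is strictly less than C_P, consistent with ||u||_L² ≤ C_P ||u'||_L².


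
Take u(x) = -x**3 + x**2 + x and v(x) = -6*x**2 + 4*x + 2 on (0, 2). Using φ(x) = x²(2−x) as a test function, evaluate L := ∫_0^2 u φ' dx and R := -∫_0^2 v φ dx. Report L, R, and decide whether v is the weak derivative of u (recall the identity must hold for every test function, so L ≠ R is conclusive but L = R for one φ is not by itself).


LHS = 28/15, RHS = 56/15. No, v is not the weak derivative of u.

u(x) = -x**3 + x**2 + x, classical derivative u'(x) = -3*x**2 + 2*x + 1.
φ(x) = x²(2−x), so φ'(x) = x*(4 - 3*x).
Note φ(0) = φ(2) = 0, so the boundary term u·φ vanishes.
LHS = ∫_0^2 u(x) φ'(x) dx = ∫_0^2 (3*x^5 - 7*x^4 + x^3 + 4*x^2) dx. Term by term:
  ∫_0^2 3*x^5 dx = 32;  ∫_0^2 -7*x^4 dx = -224/5;  ∫_0^2 x^3 dx = 4;
  ∫_0^2 4*x^2 dx = 32/3.
Sum: 32 − 224/5 + 4 + 32/3 = 28/15.
So LHS = 28/15.
∫_0^2 v(x) φ(x) dx = ∫_0^2 (6*x^5 - 16*x^4 + 6*x^3 + 4*x^2) dx. Term by term:
  ∫_0^2 6*x^5 dx = 64;  ∫_0^2 -16*x^4 dx = -512/5;  ∫_0^2 6*x^3 dx = 24;
  ∫_0^2 4*x^2 dx = 32/3.
Sum: 64 − 512/5 + 24 + 32/3 = -56/15.
So RHS = -∫_0^2 v(x) φ(x) dx = 56/15.
LHS − RHS = -28/15 ≠ 0, so the identity fails.
(For a valid weak derivative the identity must hold for EVERY test function, in particular this one. The failure shows v is NOT the weak derivative of u.)
Correct weak derivative would be u'(x) = -3*x**2 + 2*x + 1.


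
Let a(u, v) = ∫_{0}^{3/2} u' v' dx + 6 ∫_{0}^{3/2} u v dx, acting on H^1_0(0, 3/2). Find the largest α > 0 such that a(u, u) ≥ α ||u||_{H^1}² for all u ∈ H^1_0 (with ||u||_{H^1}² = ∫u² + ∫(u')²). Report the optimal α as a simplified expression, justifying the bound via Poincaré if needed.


α = 1

Coercivity of a(·,·) on H^1_0(0, 3/2) means a(u, u) ≥ α ||u||_{H^1}² for every u ∈ H^1_0.
The interval has length L = 3/2, and Poincaré/coercivity depend only on L. Here a(u, u) = ∫(u')² + (6)·∫u².
Here c = 6 ≥ 1, so a(u,u) = ∫(u')² + c∫u² ≥ ∫(u')² + ∫u² = ||u||_{H^1}², i.e. α = 1 works. No larger α is possible: a(u,u) ≥ α||u||_{H^1}² means (1−α)∫(u')² ≥ (α−c)∫u², and for the modes u_n = sin(nπ(x−x₀)/L) (x₀ the left endpoint) one has ∫u_n²/∫(u_n')² = (L/(nπ))² → 0, so a(u_n,u_n)/||u_n||_{H^1}² → 1. Hence the optimal constant is α = 1.
Therefore α = 1.


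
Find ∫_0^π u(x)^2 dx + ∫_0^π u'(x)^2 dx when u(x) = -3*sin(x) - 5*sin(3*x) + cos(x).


||u||_{H^1(0,π)}^2 = 135*π

u'(x) = -sin(x) - 3*cos(x) - 15*cos(3*x).
Expand u² and (u')² and integrate term by term on (0, π), using: for integers n ≥ 1, ∫_0^π sin²(nx) dx = ∫_0^π cos²(nx) dx = π/2; for n ≠ n', ∫_0^π sin(nx)sin(n'x) dx = ∫_0^π cos(nx)cos(n'x) dx = 0; and by product-to-sum, ∫_0^π sin(nx)cos(n'x) dx = ½∫_0^π [sin((n+n')x) + sin((n−n')x)] dx, which is 0 when n+n' is even and 2n/(n²−n'²) when n+n' is odd (it need not vanish on (0, π)).
  u² squared terms: (-5)²·∫sin(3x)² dx = 25·π/2 = 25*π/2;  (-3)²·∫sin(x)² dx = 9·π/2 = 9*π/2;  (1)²·∫cos(x)² dx = 1·π/2 = π/2.
  u² cross terms: 2·(-5)·(-3)·∫sin(3x)·sin(x) dx = 30·(0) = 0;  2·(-5)·(1)·∫sin(3x)·cos(x) dx = -10·(0) = 0;  2·(-3)·(1)·∫sin(x)·cos(x) dx = -6·(0) = 0.
  So ∫_0^π u² dx = 25*π/2 + 9*π/2 + π/2 + 0 + 0 + 0 = 35*π/2.
  (u')² squared terms: (-1)²·∫sin(x)² dx = 1·π/2 = π/2;  (-15)²·∫cos(3x)² dx = 225·π/2 = 225*π/2;  (-3)²·∫cos(x)² dx = 9·π/2 = 9*π/2.
  (u')² cross terms: 2·(-1)·(-15)·∫sin(x)·cos(3x) dx = 30·(0) = 0;  2·(-1)·(-3)·∫sin(x)·cos(x) dx = 6·(0) = 0;  2·(-15)·(-3)·∫cos(3x)·cos(x) dx = 90·(0) = 0.
  So ∫_0^π (u')² dx = π/2 + 225*π/2 + 9*π/2 + 0 + 0 + 0 = 235*π/2.
||u||_{H^1}^2 = (35*π/2) + (235*π/2) = 135*π.


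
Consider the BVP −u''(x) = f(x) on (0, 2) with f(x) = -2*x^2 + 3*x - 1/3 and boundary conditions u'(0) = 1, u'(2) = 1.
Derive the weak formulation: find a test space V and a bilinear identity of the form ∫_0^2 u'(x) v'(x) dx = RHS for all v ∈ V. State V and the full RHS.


V = H^1(0, 2) (v unrestricted at boundary; u is determined up to an additive constant); weak form: ∫_0^2 u'v' dx = ∫_0^2 (-2*x^2 + 3*x - 1/3) v dx + v(2) − v(0) for all v ∈ V.

Multiply both sides by a test function v and integrate from 0 to 2:
  ∫_0^2 −u''(x) v(x) dx = ∫_0^2 f(x) v(x) dx.
Integrate the LHS by parts once:
  ∫_0^2 −u'' v dx = −[u'(x) v(x)]_0^2 + ∫_0^2 u'(x) v'(x) dx.
Thus ∫_0^2 u'(x) v'(x) dx = ∫_0^2 f(x) v(x) dx + [u'(x) v(x)]_0^2.
Choose V so that boundary terms are either known or forced to vanish.
u has inhomogeneous Neumann u'(0) = 1, u'(2) = 1. [u' v]_0^2 = (1)·v(2) − (1)·v(0) = v(2) − v(0). Take V = H^1(0, 2); boundary term becomes part of RHS.
Weak formulation: find u (satisfying any essential BC) such that ∫_0^2 u'(x) v'(x) dx = ∫_0^2 f v dx + v(2) − v(0) for all v ∈ V (Neumann data are natural BCs: they enter the RHS as boundary terms).
Substituting f(x) = -2*x^2 + 3*x - 1/3, the right-hand side is ∫_0^2 (-2*x^2 + 3*x - 1/3) v dx + v(2) − v(0).
Compatibility check (pure Neumann): taking v ≡ 1 ∈ V gives 0 = ∫_0^2 f dx + (1) − (1), i.e. ∫_0^2 f dx must equal u'(0) − u'(2) = 0. Indeed ∫_0^2 (-2*x^2 + 3*x - 1/3) dx = 0, so the data are compatible. The solution is then unique only up to an additive constant (fix it e.g. by requiring ∫_0^2 u dx = 0).


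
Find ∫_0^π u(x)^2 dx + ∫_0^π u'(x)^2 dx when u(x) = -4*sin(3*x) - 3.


||u||_{H^1(0,π)}^2 = 16 + 89*π

u'(x) = -12*cos(3*x).
Expand u² and (u')² and integrate term by term on (0, π), using: for integers n ≥ 1, ∫_0^π sin²(nx) dx = ∫_0^π cos²(nx) dx = π/2; for n ≠ n', ∫_0^π sin(nx)sin(n'x) dx = ∫_0^π cos(nx)cos(n'x) dx = 0; and by product-to-sum, ∫_0^π sin(nx)cos(n'x) dx = ½∫_0^π [sin((n+n')x) + sin((n−n')x)] dx, which is 0 when n+n' is even and 2n/(n²−n'²) when n+n' is odd (it need not vanish on (0, π)). For the constant mode: ∫_0^π 1 dx = π, ∫_0^π cos(nx) dx = 0, ∫_0^π sin(nx) dx = (1−(−1)^n)/n.
  u² squared terms: (-3)²·∫1 dx = 9·π = 9*π;  (-4)²·∫sin(3x)² dx = 16·π/2 = 8*π.
  u² cross terms: 2·(-3)·(-4)·∫1·sin(3x) dx = 24·(2/3) = 16.
  So ∫_0^π u² dx = 9*π + 8*π + 16 = 16 + 17*π.
  (u')² squared terms: (-12)²·∫cos(3x)² dx = 144·π/2 = 72*π.
  So ∫_0^π (u')² dx = 72*π.
||u||_{H^1}^2 = (16 + 17*π) + (72*π) = 16 + 89*π.


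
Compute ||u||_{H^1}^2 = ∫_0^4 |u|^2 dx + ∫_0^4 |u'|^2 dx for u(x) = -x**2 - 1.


||u||_{H^1}^2 = 1684/5

The H^1 norm (squared) on an interval (0, L) is
  ||u||_{H^1}^2 = ∫_0^L u(x)^2 dx + ∫_0^L u'(x)^2 dx.
Compute u'(x) = -2*x.
Then u(x)^2 = x**4 + 2*x**2 + 1 and u'(x)^2 = 4*x**2.
Integrate each monomial from 0 to 4 using ∫_0^4 c·x^n dx = c·4^(n+1)/(n+1):
  ∫_0^4 u(x)^2 dx = ∫_0^4 (x^4 + 2*x^2 + 1) dx. Term by term:
    ∫_0^4 x^4 dx = 1024/5;  ∫_0^4 2*x^2 dx = 128/3;  ∫_0^4 1 dx = 4.
  Sum: 1024/5 + 128/3 + 4 = 3772/15.
  ∫_0^4 u'(x)^2 dx = ∫_0^4 (4*x^2) dx. Term by term:
    ∫_0^4 4*x^2 dx = 256/3.
Adding: ||u||_{H^1}^2 = 3772/15 + 256/3 = 1684/5.


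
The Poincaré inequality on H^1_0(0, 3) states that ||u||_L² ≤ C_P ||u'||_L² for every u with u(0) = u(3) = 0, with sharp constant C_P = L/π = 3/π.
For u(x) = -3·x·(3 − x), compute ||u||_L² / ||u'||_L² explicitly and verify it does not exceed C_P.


||u||_L² / ||u'||_L² = 3*sqrt(10)/10 < C_P = 3/π.

u(x) = -3·x·(3 − x), so u'(x) = 6*x - 9.
u(x) = -3·x·(3 − x) vanishes at x = 0 and x = 3, so u ∈ H^1_0(0, 3). Differentiate via the product rule and integrate the resulting polynomials term by term.
  ∫_0^3 u² dx = ∫_0^3 (9*x^4 - 54*x^3 + 81*x^2) dx. Term by term:
    ∫_0^3 9*x^4 dx = 2187/5;  ∫_0^3 -54*x^3 dx = -2187/2;  ∫_0^3 81*x^2 dx = 729.
  Sum: 2187/5 − 2187/2 + 729 = 729/10.
  ∫_0^3 (u')² dx = ∫_0^3 (36*x^2 - 108*x + 81) dx. Term by term:
    ∫_0^3 36*x^2 dx = 324;  ∫_0^3 -108*x dx = -486;  ∫_0^3 81 dx = 243.
  Sum: 324 − 486 + 243 = 81.
∫_0^3 u² dx = 729/10, so ||u||_L² = 27*sqrt(10)/10.
∫_0^3 (u')² dx = 81, so ||u'||_L² = 9.
Ratio ||u||_L² / ||u'||_L² = 3*sqrt(10)/10.
Sharp Poincaré constant on H^1_0(0, 3) is C_P = L/π = 3/π, achieved by sin(π/3·x).
A polynomial bump cannot attain the sharp Poincaré constant (only the first sine eigenfunction does), so the ratio is strictly less than C_P, consistent with ||u||_L² ≤ C_P ||u'||_L².


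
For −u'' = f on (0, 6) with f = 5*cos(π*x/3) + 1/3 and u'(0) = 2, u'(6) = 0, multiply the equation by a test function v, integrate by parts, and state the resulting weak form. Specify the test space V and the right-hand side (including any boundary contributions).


V = H^1(0, 6) (v unrestricted at boundary; u is determined up to an additive constant); weak form: ∫_0^6 u'v' dx = ∫_0^6 (5*cos(π*x/3) + 1/3) v dx − 2·v(0) for all v ∈ V.

Multiply both sides by a test function v and integrate from 0 to 6:
  ∫_0^6 −u''(x) v(x) dx = ∫_0^6 f(x) v(x) dx.
Integrate the LHS by parts once:
  ∫_0^6 −u'' v dx = −[u'(x) v(x)]_0^6 + ∫_0^6 u'(x) v'(x) dx.
Thus ∫_0^6 u'(x) v'(x) dx = ∫_0^6 f(x) v(x) dx + [u'(x) v(x)]_0^6.
Choose V so that boundary terms are either known or forced to vanish.
u has inhomogeneous Neumann u'(0) = 2, u'(6) = 0. [u' v]_0^6 = (0)·v(6) − (2)·v(0) = − 2·v(0). Take V = H^1(0, 6); boundary term becomes part of RHS.
Weak formulation: find u (satisfying any essential BC) such that ∫_0^6 u'(x) v'(x) dx = ∫_0^6 f v dx − 2·v(0) for all v ∈ V (Neumann data are natural BCs: they enter the RHS as boundary terms).
Substituting f(x) = 5*cos(π*x/3) + 1/3, the right-hand side is ∫_0^6 (5*cos(π*x/3) + 1/3) v dx − 2·v(0).
Compatibility check (pure Neumann): taking v ≡ 1 ∈ V gives 0 = ∫_0^6 f dx + (0) − (2), i.e. ∫_0^6 f dx must equal u'(0) − u'(6) = 2. Indeed ∫_0^6 (5*cos(π*x/3) + 1/3) dx = 2, so the data are compatible. The solution is then unique only up to an additive constant (fix it e.g. by requiring ∫_0^6 u dx = 0).


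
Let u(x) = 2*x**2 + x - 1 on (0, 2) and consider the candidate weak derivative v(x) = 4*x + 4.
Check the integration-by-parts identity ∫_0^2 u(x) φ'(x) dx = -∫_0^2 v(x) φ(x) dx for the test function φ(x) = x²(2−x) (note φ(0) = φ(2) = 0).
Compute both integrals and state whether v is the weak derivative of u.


LHS = -116/15, RHS = -176/15. No, v is not the weak derivative of u.

u(x) = 2*x**2 + x - 1, classical derivative u'(x) = 4*x + 1.
φ(x) = x²(2−x), so φ'(x) = x*(4 - 3*x).
Note φ(0) = φ(2) = 0, so the boundary term u·φ vanishes.
LHS = ∫_0^2 u(x) φ'(x) dx = ∫_0^2 (-6*x^4 + 5*x^3 + 7*x^2 - 4*x) dx. Term by term:
  ∫_0^2 -6*x^4 dx = -192/5;  ∫_0^2 5*x^3 dx = 20;  ∫_0^2 7*x^2 dx = 56/3;
  ∫_0^2 -4*x dx = -8.
Sum: -192/5 + 20 + 56/3 − 8 = -116/15.
So LHS = -116/15.
∫_0^2 v(x) φ(x) dx = ∫_0^2 (-4*x^4 + 4*x^3 + 8*x^2) dx. Term by term:
  ∫_0^2 -4*x^4 dx = -128/5;  ∫_0^2 4*x^3 dx = 16;  ∫_0^2 8*x^2 dx = 64/3.
Sum: -128/5 + 16 + 64/3 = 176/15.
So RHS = -∫_0^2 v(x) φ(x) dx = -176/15.
LHS − RHS = 4 ≠ 0, so the identity fails.
(For a valid weak derivative the identity must hold for EVERY test function, in particular this one. The failure shows v is NOT the weak derivative of u.)
Correct weak derivative would be u'(x) = 4*x + 1.


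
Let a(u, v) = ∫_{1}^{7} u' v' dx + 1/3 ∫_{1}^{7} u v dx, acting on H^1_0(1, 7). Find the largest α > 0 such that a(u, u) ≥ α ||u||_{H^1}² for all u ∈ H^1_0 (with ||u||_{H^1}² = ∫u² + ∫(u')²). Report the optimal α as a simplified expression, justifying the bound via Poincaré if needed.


α = (π^2 + 12)/(π^2 + 36)

Coercivity of a(·,·) on H^1_0(1, 7) means a(u, u) ≥ α ||u||_{H^1}² for every u ∈ H^1_0.
The interval has length L = 6, and Poincaré/coercivity depend only on L. Here a(u, u) = ∫(u')² + (1/3)·∫u².
Here 0 < c = 1/3 < 1. The condition a(u,u) ≥ α||u||_{H^1}² reads (1−α)∫(u')² ≥ (α−c)∫u². Any admissible α is ≤ 1 (rapidly oscillating u have ∫u²/∫(u')² → 0), and α = 1 would force 0 ≥ (1−c)∫u², impossible since c < 1; so 1−α > 0. By the sharp Poincaré inequality on H^1_0 of an interval of length L, ∫(u')² ≥ (π/L)²∫u² with equality for the first sine mode sin(π(x−x₀)/L) (x₀ the left endpoint), so the inequality holds for all u iff (1−α)(π/L)² ≥ α − c, i.e. α ≤ ((π/L)² + c)/((π/L)² + 1) = (1 + c(L/π)²)/(1 + (L/π)²). With (π/L)² = π^2/36 and c = 1/3, the largest admissible constant is α = ((π/L)² + c)/((π/L)² + 1).
Simplifying, α = (π^2 + 12)/(π^2 + 36).


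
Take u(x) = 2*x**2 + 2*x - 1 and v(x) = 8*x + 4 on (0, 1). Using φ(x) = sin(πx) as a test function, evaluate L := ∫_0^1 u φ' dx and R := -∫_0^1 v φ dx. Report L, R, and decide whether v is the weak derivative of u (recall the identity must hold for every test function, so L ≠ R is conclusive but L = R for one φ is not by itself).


LHS = -8/π, RHS = -16/π. No, v is not the weak derivative of u.

u(x) = 2*x**2 + 2*x - 1, classical derivative u'(x) = 4*x + 2.
φ(x) = sin(πx), so φ'(x) = π*cos(π*x).
Note φ(0) = φ(1) = 0, so the boundary term u·φ vanishes.
LHS = ∫_0^1 u(x) φ'(x) dx = ∫_0^1 (2*π*x^2*cos(π*x) + 2*π*x*cos(π*x) - π*cos(π*x)) dx. Term by term:
  ∫_0^1 -π*cos(π*x) dx = 0;  ∫_0^1 2*π*x*cos(π*x) dx = -4/π;  ∫_0^1 2*π*x^2*cos(π*x) dx = -4/π.
Sum: 0 − 4/π − 4/π = -8/π.
So LHS = -8/π.
∫_0^1 v(x) φ(x) dx = ∫_0^1 (8*x*sin(π*x) + 4*sin(π*x)) dx. Term by term:
  ∫_0^1 4*sin(π*x) dx = 8/π;  ∫_0^1 8*x*sin(π*x) dx = 8/π.
Sum: 8/π + 8/π = 16/π.
So RHS = -∫_0^1 v(x) φ(x) dx = -16/π.
LHS − RHS = 8/π ≠ 0, so the identity fails.
(For a valid weak derivative the identity must hold for EVERY test function, in particular this one. The failure shows v is NOT the weak derivative of u.)
Correct weak derivative would be u'(x) = 4*x + 2.


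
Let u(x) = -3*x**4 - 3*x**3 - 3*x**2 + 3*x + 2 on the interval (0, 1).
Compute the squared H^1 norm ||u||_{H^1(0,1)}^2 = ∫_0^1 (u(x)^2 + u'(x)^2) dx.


||u||_{H^1}^2 = 13997/140

The H^1 norm (squared) on an interval (0, L) is
  ||u||_{H^1}^2 = ∫_0^L u(x)^2 dx + ∫_0^L u'(x)^2 dx.
Compute u'(x) = -12*x**3 - 9*x**2 - 6*x + 3.
Then u(x)^2 = 9*x**8 + 18*x**7 + 27*x**6 - 21*x**4 - 30*x**3 - 3*x**2 + 12*x + 4 and u'(x)^2 = 144*x**6 + 216*x**5 + 225*x**4 + 36*x**3 - 18*x**2 - 36*x + 9.
Integrate each monomial from 0 to 1 using ∫_0^1 c·x^n dx = c·1^(n+1)/(n+1):
  ∫_0^1 u(x)^2 dx = ∫_0^1 (9*x^8 + 18*x^7 + 27*x^6 - 21*x^4 - 30*x^3 - 3*x^2 + 12*x + 4) dx. Term by term:
    ∫_0^1 9*x^8 dx = 1;  ∫_0^1 18*x^7 dx = 9/4;  ∫_0^1 27*x^6 dx = 27/7;
    ∫_0^1 -21*x^4 dx = -21/5;  ∫_0^1 -30*x^3 dx = -15/2;  ∫_0^1 -3*x^2 dx = -1;
    ∫_0^1 12*x dx = 6;  ∫_0^1 4 dx = 4.
  Sum: 1 + 9/4 + 27/7 − 21/5 − 15/2 − 1 + 6 + 4 = 617/140.
  ∫_0^1 u'(x)^2 dx = ∫_0^1 (144*x^6 + 216*x^5 + 225*x^4 + 36*x^3 - 18*x^2 - 36*x + 9) dx. Term by term:
    ∫_0^1 144*x^6 dx = 144/7;  ∫_0^1 216*x^5 dx = 36;  ∫_0^1 225*x^4 dx = 45;
    ∫_0^1 36*x^3 dx = 9;  ∫_0^1 -18*x^2 dx = -6;  ∫_0^1 -36*x dx = -18;
    ∫_0^1 9 dx = 9.
  Sum: 144/7 + 36 + 45 + 9 − 6 − 18 + 9 = 669/7.
Adding: ||u||_{H^1}^2 = 617/140 + 669/7 = 13997/140.


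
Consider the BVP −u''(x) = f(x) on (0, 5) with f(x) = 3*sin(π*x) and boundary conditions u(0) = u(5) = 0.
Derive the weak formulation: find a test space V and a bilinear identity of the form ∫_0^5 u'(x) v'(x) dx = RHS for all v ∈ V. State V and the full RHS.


V = H^1_0(0, 5) (so v(0) = v(5) = 0); weak form: ∫_0^5 u'v' dx = ∫_0^5 (3*sin(π*x)) v dx for all v ∈ V.

Multiply both sides by a test function v and integrate from 0 to 5:
  ∫_0^5 −u''(x) v(x) dx = ∫_0^5 f(x) v(x) dx.
Integrate the LHS by parts once:
  ∫_0^5 −u'' v dx = −[u'(x) v(x)]_0^5 + ∫_0^5 u'(x) v'(x) dx.
Thus ∫_0^5 u'(x) v'(x) dx = ∫_0^5 f(x) v(x) dx + [u'(x) v(x)]_0^5.
Choose V so that boundary terms are either known or forced to vanish.
u is Dirichlet: u(0) = u(5) = 0. Let V = H^1_0(0, 5); then v(0) = v(5) = 0, and [u' v]_0^5 = 0.
Weak formulation: find u (satisfying any essential BC) such that ∫_0^5 u'(x) v'(x) dx = ∫_0^5 f v dx for all v ∈ V.
Substituting f(x) = 3*sin(π*x), the right-hand side is ∫_0^5 (3*sin(π*x)) v dx.


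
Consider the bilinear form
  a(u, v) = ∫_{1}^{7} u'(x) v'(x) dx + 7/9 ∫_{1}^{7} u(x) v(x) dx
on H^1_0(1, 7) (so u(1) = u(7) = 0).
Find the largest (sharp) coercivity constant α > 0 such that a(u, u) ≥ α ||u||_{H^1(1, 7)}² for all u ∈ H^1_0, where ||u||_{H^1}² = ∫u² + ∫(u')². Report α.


α = (π^2 + 28)/(π^2 + 36)

Coercivity of a(·,·) on H^1_0(1, 7) means a(u, u) ≥ α ||u||_{H^1}² for every u ∈ H^1_0.
The interval has length L = 6, and Poincaré/coercivity depend only on L. Here a(u, u) = ∫(u')² + (7/9)·∫u².
Here 0 < c = 7/9 < 1. The condition a(u,u) ≥ α||u||_{H^1}² reads (1−α)∫(u')² ≥ (α−c)∫u². Any admissible α is ≤ 1 (rapidly oscillating u have ∫u²/∫(u')² → 0), and α = 1 would force 0 ≥ (1−c)∫u², impossible since c < 1; so 1−α > 0. By the sharp Poincaré inequality on H^1_0 of an interval of length L, ∫(u')² ≥ (π/L)²∫u² with equality for the first sine mode sin(π(x−x₀)/L) (x₀ the left endpoint), so the inequality holds for all u iff (1−α)(π/L)² ≥ α − c, i.e. α ≤ ((π/L)² + c)/((π/L)² + 1) = (1 + c(L/π)²)/(1 + (L/π)²). With (π/L)² = π^2/36 and c = 7/9, the largest admissible constant is α = ((π/L)² + c)/((π/L)² + 1).
Simplifying, α = (π^2 + 28)/(π^2 + 36).


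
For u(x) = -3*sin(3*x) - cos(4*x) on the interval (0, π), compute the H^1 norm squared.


||u||_{H^1(0,π)}^2 = -612/7 + 107*π/2

u'(x) = 4*sin(4*x) - 9*cos(3*x).
Expand u² and (u')² and integrate term by term on (0, π), using: for integers n ≥ 1, ∫_0^π sin²(nx) dx = ∫_0^π cos²(nx) dx = π/2; for n ≠ n', ∫_0^π sin(nx)sin(n'x) dx = ∫_0^π cos(nx)cos(n'x) dx = 0; and by product-to-sum, ∫_0^π sin(nx)cos(n'x) dx = ½∫_0^π [sin((n+n')x) + sin((n−n')x)] dx, which is 0 when n+n' is even and 2n/(n²−n'²) when n+n' is odd (it need not vanish on (0, π)).
  u² squared terms: (-1)²·∫cos(4x)² dx = 1·π/2 = π/2;  (-3)²·∫sin(3x)² dx = 9·π/2 = 9*π/2.
  u² cross terms: 2·(-1)·(-3)·∫cos(4x)·sin(3x) dx = 6·(-6/7) = -36/7.
  So ∫_0^π u² dx = π/2 + 9*π/2 − 36/7 = -36/7 + 5*π.
  (u')² squared terms: (-9)²·∫cos(3x)² dx = 81·π/2 = 81*π/2;  (4)²·∫sin(4x)² dx = 16·π/2 = 8*π.
  (u')² cross terms: 2·(-9)·(4)·∫cos(3x)·sin(4x) dx = -72·(8/7) = -576/7.
  So ∫_0^π (u')² dx = 81*π/2 + 8*π − 576/7 = -576/7 + 97*π/2.
||u||_{H^1}^2 = (-36/7 + 5*π) + (-576/7 + 97*π/2) = -612/7 + 107*π/2.


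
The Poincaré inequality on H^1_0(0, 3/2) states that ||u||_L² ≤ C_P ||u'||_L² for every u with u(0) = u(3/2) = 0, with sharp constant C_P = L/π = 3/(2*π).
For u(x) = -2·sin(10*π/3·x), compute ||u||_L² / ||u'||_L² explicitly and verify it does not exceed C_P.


||u||_L² / ||u'||_L² = 3/(10*π) < C_P = 3/(2*π).

u(x) = -2·sin(10*π/3·x), so u'(x) = -20*π*cos(10*π*x/3)/3.
Writing u(x) = A·sin(kπx/L) with A = -2 and k = 5, use ∫_0^L sin²(kπx/L) dx = L/2 and ∫_0^L cos²(kπx/L) dx = L/2.
u² = 4·sin²(10*π/3·x) and (u')² = 400*π^2/9·cos²(10*π/3·x), and each of sin², cos² integrates to L/2 = 3/4 over (0, 3/2).
∫_0^3/2 u² dx = 3, so ||u||_L² = sqrt(3).
∫_0^3/2 (u')² dx = 100*π^2/3, so ||u'||_L² = 10*sqrt(3)*π/3.
Ratio ||u||_L² / ||u'||_L² = 3/(10*π).
Sharp Poincaré constant on H^1_0(0, 3/2) is C_P = L/π = 3/(2*π), achieved by sin(2*π/3·x).
This is the k = 5 harmonic; the ratio L/(kπ) is strictly less than C_P = L/π, consistent with the sharp inequality ||u||_L² ≤ C_P ||u'||_L².


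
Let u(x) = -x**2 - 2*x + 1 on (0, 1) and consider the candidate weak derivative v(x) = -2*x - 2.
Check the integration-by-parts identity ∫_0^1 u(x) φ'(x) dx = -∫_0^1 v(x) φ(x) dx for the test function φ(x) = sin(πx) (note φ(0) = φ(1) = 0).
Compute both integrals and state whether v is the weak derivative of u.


LHS = 6/π, RHS = 6/π. Yes, v = u' weakly.

u(x) = -x**2 - 2*x + 1, classical derivative u'(x) = -2*x - 2.
φ(x) = sin(πx), so φ'(x) = π*cos(π*x).
Note φ(0) = φ(1) = 0, so the boundary term u·φ vanishes.
LHS = ∫_0^1 u(x) φ'(x) dx = ∫_0^1 (-π*x^2*cos(π*x) - 2*π*x*cos(π*x) + π*cos(π*x)) dx. Term by term:
  ∫_0^1 π*cos(π*x) dx = 0;  ∫_0^1 -π*x^2*cos(π*x) dx = 2/π;  ∫_0^1 -2*π*x*cos(π*x) dx = 4/π.
Sum: 0 + 2/π + 4/π = 6/π.
So LHS = 6/π.
∫_0^1 v(x) φ(x) dx = ∫_0^1 (-2*x*sin(π*x) - 2*sin(π*x)) dx. Term by term:
  ∫_0^1 -2*sin(π*x) dx = -4/π;  ∫_0^1 -2*x*sin(π*x) dx = -2/π.
Sum: -4/π − 2/π = -6/π.
So RHS = -∫_0^1 v(x) φ(x) dx = 6/π.
LHS = RHS, so the identity holds for this test φ.
Moreover u is smooth here and v(x) = u'(x) = -2*x - 2 pointwise, so the identity holds for every test function. Hence v is the weak derivative of u.


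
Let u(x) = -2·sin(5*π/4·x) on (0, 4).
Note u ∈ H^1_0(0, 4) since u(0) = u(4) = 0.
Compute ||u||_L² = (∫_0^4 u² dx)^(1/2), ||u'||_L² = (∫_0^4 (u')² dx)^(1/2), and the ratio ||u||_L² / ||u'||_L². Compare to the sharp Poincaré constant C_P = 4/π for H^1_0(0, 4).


||u||_L² / ||u'||_L² = 4/(5*π) < C_P = 4/π.

u(x) = -2·sin(5*π/4·x), so u'(x) = -5*π*cos(5*π*x/4)/2.
Writing u(x) = A·sin(kπx/L) with A = -2 and k = 5, use ∫_0^L sin²(kπx/L) dx = L/2 and ∫_0^L cos²(kπx/L) dx = L/2.
u² = 4·sin²(5*π/4·x) and (u')² = 25*π^2/4·cos²(5*π/4·x), and each of sin², cos² integrates to L/2 = 2 over (0, 4).
∫_0^4 u² dx = 8, so ||u||_L² = 2*sqrt(2).
∫_0^4 (u')² dx = 25*π^2/2, so ||u'||_L² = 5*sqrt(2)*π/2.
Ratio ||u||_L² / ||u'||_L² = 4/(5*π).
Sharp Poincaré constant on H^1_0(0, 4) is C_P = L/π = 4/π, achieved by sin(π/4·x).
This is the k = 5 harmonic; the ratio L/(kπ) is strictly less than C_P = L/π, consistent with the sharp inequality ||u||_L² ≤ C_P ||u'||_L².


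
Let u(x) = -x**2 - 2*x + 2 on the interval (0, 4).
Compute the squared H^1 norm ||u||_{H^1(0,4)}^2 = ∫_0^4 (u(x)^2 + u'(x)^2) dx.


||u||_{H^1}^2 = 8672/15

The H^1 norm (squared) on an interval (0, L) is
  ||u||_{H^1}^2 = ∫_0^L u(x)^2 dx + ∫_0^L u'(x)^2 dx.
Compute u'(x) = -2*x - 2.
Then u(x)^2 = x**4 + 4*x**3 - 8*x + 4 and u'(x)^2 = 4*x**2 + 8*x + 4.
Integrate each monomial from 0 to 4 using ∫_0^4 c·x^n dx = c·4^(n+1)/(n+1):
  ∫_0^4 u(x)^2 dx = ∫_0^4 (x^4 + 4*x^3 - 8*x + 4) dx. Term by term:
    ∫_0^4 x^4 dx = 1024/5;  ∫_0^4 4*x^3 dx = 256;  ∫_0^4 -8*x dx = -64;
    ∫_0^4 4 dx = 16.
  Sum: 1024/5 + 256 − 64 + 16 = 2064/5.
  ∫_0^4 u'(x)^2 dx = ∫_0^4 (4*x^2 + 8*x + 4) dx. Term by term:
    ∫_0^4 4*x^2 dx = 256/3;  ∫_0^4 8*x dx = 64;  ∫_0^4 4 dx = 16.
  Sum: 256/3 + 64 + 16 = 496/3.
Adding: ||u||_{H^1}^2 = 2064/5 + 496/3 = 8672/15.


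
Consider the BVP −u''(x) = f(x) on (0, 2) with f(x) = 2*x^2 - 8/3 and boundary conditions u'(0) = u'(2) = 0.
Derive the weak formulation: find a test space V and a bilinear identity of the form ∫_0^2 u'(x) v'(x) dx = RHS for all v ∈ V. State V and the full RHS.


V = H^1(0, 2) (no boundary constraint on v; u is determined up to an additive constant); weak form: ∫_0^2 u'v' dx = ∫_0^2 (2*x^2 - 8/3) v dx for all v ∈ V.

Multiply both sides by a test function v and integrate from 0 to 2:
  ∫_0^2 −u''(x) v(x) dx = ∫_0^2 f(x) v(x) dx.
Integrate the LHS by parts once:
  ∫_0^2 −u'' v dx = −[u'(x) v(x)]_0^2 + ∫_0^2 u'(x) v'(x) dx.
Thus ∫_0^2 u'(x) v'(x) dx = ∫_0^2 f(x) v(x) dx + [u'(x) v(x)]_0^2.
Choose V so that boundary terms are either known or forced to vanish.
u has homogeneous Neumann: u'(0) = u'(2) = 0. So [u' v]_0^2 = 0·v(2) − 0·v(0) = 0 for any v; take V = H^1(0, 2).
Weak formulation: find u (satisfying any essential BC) such that ∫_0^2 u'(x) v'(x) dx = ∫_0^2 f v dx for all v ∈ V (homogeneous Neumann, so boundary terms vanish).
Substituting f(x) = 2*x^2 - 8/3, the right-hand side is ∫_0^2 (2*x^2 - 8/3) v dx.
Compatibility check (pure Neumann): taking v ≡ 1 ∈ V gives 0 = ∫_0^2 f dx + (0) − (0), i.e. ∫_0^2 f dx must equal u'(0) − u'(2) = 0. Indeed ∫_0^2 (2*x^2 - 8/3) dx = 0, so the data are compatible. The solution is then unique only up to an additive constant (fix it e.g. by requiring ∫_0^2 u dx = 0).


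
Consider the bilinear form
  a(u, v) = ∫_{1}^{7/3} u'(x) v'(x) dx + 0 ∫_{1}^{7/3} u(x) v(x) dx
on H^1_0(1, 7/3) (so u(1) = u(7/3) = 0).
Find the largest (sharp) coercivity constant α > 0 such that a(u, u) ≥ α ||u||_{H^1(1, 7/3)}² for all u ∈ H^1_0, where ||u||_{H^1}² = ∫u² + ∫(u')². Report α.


α = 9*π^2/(16 + 9*π^2)

Coercivity of a(·,·) on H^1_0(1, 7/3) means a(u, u) ≥ α ||u||_{H^1}² for every u ∈ H^1_0.
The interval has length L = 4/3, and Poincaré/coercivity depend only on L. Here a(u, u) = ∫(u')² + (0)·∫u².
Here c = 0, so a(u,u) = ∫(u')² alone. The condition a(u,u) ≥ α||u||_{H^1}² reads (1−α)∫(u')² ≥ (α−c)∫u². Any admissible α is ≤ 1 (rapidly oscillating u have ∫u²/∫(u')² → 0), and α = 1 would force 0 ≥ (1−c)∫u², impossible since c < 1; so 1−α > 0. By the sharp Poincaré inequality on H^1_0 of an interval of length L, ∫(u')² ≥ (π/L)²∫u² with equality for the first sine mode sin(π(x−x₀)/L) (x₀ the left endpoint), so the inequality holds for all u iff (1−α)(π/L)² ≥ α − c, i.e. α ≤ ((π/L)² + c)/((π/L)² + 1) = (1 + c(L/π)²)/(1 + (L/π)²). (Direct route, valid since c ≤ 0: Poincaré gives c∫u² ≥ c(L/π)²∫(u')², so a(u,u) ≥ (1 + c(L/π)²)∫(u')², while ||u||_{H^1}² ≤ (1 + (L/π)²)∫(u')²; dividing yields the same α.) With (π/L)² = 9*π^2/16 and c = 0, the largest admissible constant is α = ((π/L)² + c)/((π/L)² + 1).
Simplifying, α = 9*π^2/(16 + 9*π^2).


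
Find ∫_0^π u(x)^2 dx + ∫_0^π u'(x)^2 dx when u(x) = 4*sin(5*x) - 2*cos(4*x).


||u||_{H^1(0,π)}^2 = -2720/9 + 242*π

u'(x) = 8*sin(4*x) + 20*cos(5*x).
Expand u² and (u')² and integrate term by term on (0, π), using: for integers n ≥ 1, ∫_0^π sin²(nx) dx = ∫_0^π cos²(nx) dx = π/2; for n ≠ n', ∫_0^π sin(nx)sin(n'x) dx = ∫_0^π cos(nx)cos(n'x) dx = 0; and by product-to-sum, ∫_0^π sin(nx)cos(n'x) dx = ½∫_0^π [sin((n+n')x) + sin((n−n')x)] dx, which is 0 when n+n' is even and 2n/(n²−n'²) when n+n' is odd (it need not vanish on (0, π)).
  u² squared terms: (-2)²·∫cos(4x)² dx = 4·π/2 = 2*π;  (4)²·∫sin(5x)² dx = 16·π/2 = 8*π.
  u² cross terms: 2·(-2)·(4)·∫cos(4x)·sin(5x) dx = -16·(10/9) = -160/9.
  So ∫_0^π u² dx = 2*π + 8*π − 160/9 = -160/9 + 10*π.
  (u')² squared terms: (8)²·∫sin(4x)² dx = 64·π/2 = 32*π;  (20)²·∫cos(5x)² dx = 400·π/2 = 200*π.
  (u')² cross terms: 2·(8)·(20)·∫sin(4x)·cos(5x) dx = 320·(-8/9) = -2560/9.
  So ∫_0^π (u')² dx = 32*π + 200*π − 2560/9 = -2560/9 + 232*π.
||u||_{H^1}^2 = (-160/9 + 10*π) + (-2560/9 + 232*π) = -2720/9 + 242*π.


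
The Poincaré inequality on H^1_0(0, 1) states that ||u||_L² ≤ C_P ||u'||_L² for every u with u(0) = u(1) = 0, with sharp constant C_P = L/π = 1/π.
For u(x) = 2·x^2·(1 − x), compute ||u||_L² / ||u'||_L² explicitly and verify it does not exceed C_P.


||u||_L² / ||u'||_L² = sqrt(14)/14 < C_P = 1/π.

u(x) = 2·x^2·(1 − x), so u'(x) = 2*x*(2 - 3*x).
u(x) = 2·x^2·(1 − x) vanishes at x = 0 and x = 1, so u ∈ H^1_0(0, 1). Differentiate via the product rule and integrate the resulting polynomials term by term.
  ∫_0^1 u² dx = ∫_0^1 (4*x^6 - 8*x^5 + 4*x^4) dx. Term by term:
    ∫_0^1 4*x^6 dx = 4/7;  ∫_0^1 -8*x^5 dx = -4/3;  ∫_0^1 4*x^4 dx = 4/5.
  Sum: 4/7 − 4/3 + 4/5 = 4/105.
  ∫_0^1 (u')² dx = ∫_0^1 (36*x^4 - 48*x^3 + 16*x^2) dx. Term by term:
    ∫_0^1 36*x^4 dx = 36/5;  ∫_0^1 -48*x^3 dx = -12;  ∫_0^1 16*x^2 dx = 16/3.
  Sum: 36/5 − 12 + 16/3 = 8/15.
∫_0^1 u² dx = 4/105, so ||u||_L² = 2*sqrt(105)/105.
∫_0^1 (u')² dx = 8/15, so ||u'||_L² = 2*sqrt(30)/15.
Ratio ||u||_L² / ||u'||_L² = sqrt(14)/14.
Sharp Poincaré constant on H^1_0(0, 1) is C_P = L/π = 1/π, achieved by sin(π·x).
A polynomial bump cannot attain the sharp Poincaré constant (only the first sine eigenfunction does), so the ratio is strictly less than C_P, consistent with ||u||_L² ≤ C_P ||u'||_L².


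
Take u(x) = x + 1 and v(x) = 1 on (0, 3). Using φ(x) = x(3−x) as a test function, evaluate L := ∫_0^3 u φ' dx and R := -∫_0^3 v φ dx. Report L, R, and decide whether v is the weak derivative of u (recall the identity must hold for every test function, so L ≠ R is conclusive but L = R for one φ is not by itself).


LHS = -9/2, RHS = -9/2. Yes, v = u' weakly.

u(x) = x + 1, classical derivative u'(x) = 1.
φ(x) = x(3−x), so φ'(x) = 3 - 2*x.
Note φ(0) = φ(3) = 0, so the boundary term u·φ vanishes.
LHS = ∫_0^3 u(x) φ'(x) dx = ∫_0^3 (-2*x^2 + x + 3) dx. Term by term:
  ∫_0^3 -2*x^2 dx = -18;  ∫_0^3 x dx = 9/2;  ∫_0^3 3 dx = 9.
Sum: -18 + 9/2 + 9 = -9/2.
So LHS = -9/2.
∫_0^3 v(x) φ(x) dx = ∫_0^3 (-x^2 + 3*x) dx. Term by term:
  ∫_0^3 -x^2 dx = -9;  ∫_0^3 3*x dx = 27/2.
Sum: -9 + 27/2 = 9/2.
So RHS = -∫_0^3 v(x) φ(x) dx = -9/2.
LHS = RHS, so the identity holds for this test φ.
Moreover u is smooth here and v(x) = u'(x) = 1 pointwise, so the identity holds for every test function. Hence v is the weak derivative of u.


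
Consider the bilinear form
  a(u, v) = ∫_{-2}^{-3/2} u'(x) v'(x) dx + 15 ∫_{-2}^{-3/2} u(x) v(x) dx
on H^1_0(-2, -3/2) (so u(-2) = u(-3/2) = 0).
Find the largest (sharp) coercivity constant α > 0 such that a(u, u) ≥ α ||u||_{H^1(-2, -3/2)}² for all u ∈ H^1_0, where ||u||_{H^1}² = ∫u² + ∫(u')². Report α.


α = 1

Coercivity of a(·,·) on H^1_0(-2, -3/2) means a(u, u) ≥ α ||u||_{H^1}² for every u ∈ H^1_0.
The interval has length L = 1/2, and Poincaré/coercivity depend only on L. Here a(u, u) = ∫(u')² + (15)·∫u².
Here c = 15 ≥ 1, so a(u,u) = ∫(u')² + c∫u² ≥ ∫(u')² + ∫u² = ||u||_{H^1}², i.e. α = 1 works. No larger α is possible: a(u,u) ≥ α||u||_{H^1}² means (1−α)∫(u')² ≥ (α−c)∫u², and for the modes u_n = sin(nπ(x−x₀)/L) (x₀ the left endpoint) one has ∫u_n²/∫(u_n')² = (L/(nπ))² → 0, so a(u_n,u_n)/||u_n||_{H^1}² → 1. Hence the optimal constant is α = 1.
Therefore α = 1.


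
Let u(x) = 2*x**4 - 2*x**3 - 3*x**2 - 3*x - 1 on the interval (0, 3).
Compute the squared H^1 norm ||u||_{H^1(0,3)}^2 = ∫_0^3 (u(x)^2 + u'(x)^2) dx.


||u||_{H^1}^2 = 78627/10

The H^1 norm (squared) on an interval (0, L) is
  ||u||_{H^1}^2 = ∫_0^L u(x)^2 dx + ∫_0^L u'(x)^2 dx.
Compute u'(x) = 8*x**3 - 6*x**2 - 6*x - 3.
Then u(x)^2 = 4*x**8 - 8*x**7 - 8*x**6 + 17*x**4 + 22*x**3 + 15*x**2 + 6*x + 1 and u'(x)^2 = 64*x**6 - 96*x**5 - 60*x**4 + 24*x**3 + 72*x**2 + 36*x + 9.
Integrate each monomial from 0 to 3 using ∫_0^3 c·x^n dx = c·3^(n+1)/(n+1):
  ∫_0^3 u(x)^2 dx = ∫_0^3 (4*x^8 - 8*x^7 - 8*x^6 + 17*x^4 + 22*x^3 + 15*x^2 + 6*x + 1) dx. Term by term:
    ∫_0^3 4*x^8 dx = 8748;  ∫_0^3 -8*x^7 dx = -6561;  ∫_0^3 -8*x^6 dx = -17496/7;
    ∫_0^3 17*x^4 dx = 4131/5;  ∫_0^3 22*x^3 dx = 891/2;  ∫_0^3 15*x^2 dx = 135;
    ∫_0^3 6*x dx = 27;  ∫_0^3 1 dx = 3.
  Sum: 8748 − 6561 − 17496/7 + 4131/5 + 891/2 + 135 + 27 + 3 = 78699/70.
  ∫_0^3 u'(x)^2 dx = ∫_0^3 (64*x^6 - 96*x^5 - 60*x^4 + 24*x^3 + 72*x^2 + 36*x + 9) dx. Term by term:
    ∫_0^3 64*x^6 dx = 139968/7;  ∫_0^3 -96*x^5 dx = -11664;  ∫_0^3 -60*x^4 dx = -2916;
    ∫_0^3 24*x^3 dx = 486;  ∫_0^3 72*x^2 dx = 648;  ∫_0^3 36*x dx = 162;
    ∫_0^3 9 dx = 27.
  Sum: 139968/7 − 11664 − 2916 + 486 + 648 + 162 + 27 = 47169/7.
Adding: ||u||_{H^1}^2 = 78699/70 + 47169/7 = 78627/10.


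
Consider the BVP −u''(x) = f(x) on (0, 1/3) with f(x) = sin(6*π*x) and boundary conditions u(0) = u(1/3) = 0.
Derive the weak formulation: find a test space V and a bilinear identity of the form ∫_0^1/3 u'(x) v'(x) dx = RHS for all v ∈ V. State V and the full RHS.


V = H^1_0(0, 1/3) (so v(0) = v(1/3) = 0); weak form: ∫_0^1/3 u'v' dx = ∫_0^1/3 (sin(6*π*x)) v dx for all v ∈ V.

Multiply both sides by a test function v and integrate from 0 to 1/3:
  ∫_0^1/3 −u''(x) v(x) dx = ∫_0^1/3 f(x) v(x) dx.
Integrate the LHS by parts once:
  ∫_0^1/3 −u'' v dx = −[u'(x) v(x)]_0^1/3 + ∫_0^1/3 u'(x) v'(x) dx.
Thus ∫_0^1/3 u'(x) v'(x) dx = ∫_0^1/3 f(x) v(x) dx + [u'(x) v(x)]_0^1/3.
Choose V so that boundary terms are either known or forced to vanish.
u is Dirichlet: u(0) = u(1/3) = 0. Let V = H^1_0(0, 1/3); then v(0) = v(1/3) = 0, and [u' v]_0^1/3 = 0.
Weak formulation: find u (satisfying any essential BC) such that ∫_0^1/3 u'(x) v'(x) dx = ∫_0^1/3 f v dx for all v ∈ V.
Substituting f(x) = sin(6*π*x), the right-hand side is ∫_0^1/3 (sin(6*π*x)) v dx.
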